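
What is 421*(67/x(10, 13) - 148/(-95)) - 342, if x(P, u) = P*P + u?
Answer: 6049099/10735 ≈ 563.49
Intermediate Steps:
x(P, u) = u + P² (x(P, u) = P² + u = u + P²)
421*(67/x(10, 13) - 148/(-95)) - 342 = 421*(67/(13 + 10²) - 148/(-95)) - 342 = 421*(67/(13 + 100) - 148*(-1/95)) - 342 = 421*(67/113 + 148/95) - 342 = 421*(23089/10735) - 342 = 9720469/10735 - 342 = 6049099/10735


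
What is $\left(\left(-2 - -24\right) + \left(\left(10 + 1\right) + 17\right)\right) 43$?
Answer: $2150$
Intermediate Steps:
$\left(\left(-2 - -24\right) + \left(\left(10 + 1\right) + 17\right)\right) 43 = \left(\left(-2 + 24\right) + \left(11 + 17\right)\right) 43 = \left(22 + 28\right) 43 = 50 \cdot 43 = 2150$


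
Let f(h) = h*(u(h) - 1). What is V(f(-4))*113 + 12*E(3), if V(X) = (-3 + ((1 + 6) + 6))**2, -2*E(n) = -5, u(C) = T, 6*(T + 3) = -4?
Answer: 11330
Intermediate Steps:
T = -11/3 (T = -3 + (1/6)*(-4) = -3 - 2/3 = -11/3 ≈ -3.6667)
u(C) = -11/3
E(n) = 5/2 (E(n) = -1/2*(-5) = 5/2)
f(h) = -14*h/3 (f(h) = h*(-11/3 - 1) = h*(-14/3) = -14*h/3)
V(X) = 100 (V(X) = (-3 + (7 + 6))**2 = (-3 + 13)**2 = 10**2 = 100)
V(f(-4))*113 + 12*E(3) = 100*113 + 12*(5/2) = 11300 + 30 = 11330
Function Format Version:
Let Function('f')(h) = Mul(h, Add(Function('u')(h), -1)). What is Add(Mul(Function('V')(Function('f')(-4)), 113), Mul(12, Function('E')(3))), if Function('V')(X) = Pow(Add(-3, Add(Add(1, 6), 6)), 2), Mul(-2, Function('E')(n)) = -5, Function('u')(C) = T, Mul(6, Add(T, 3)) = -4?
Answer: 11330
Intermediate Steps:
T = Rational(-11, 3) (T = Add(-3, Mul(Rational(1, 6), -4)) = Add(-3, Rational(-2, 3)) = Rational(-11, 3) ≈ -3.6667)
Function('u')(C) = Rational(-11, 3)
Function('E')(n) = Rational(5, 2) (Function('E')(n) = Mul(Rational(-1, 2), -5) = Rational(5, 2))
Function('f')(h) = Mul(Rational(-14, 3), h) (Function('f')(h) = Mul(h, Add(Rational(-11, 3), -1)) = Mul(h, Rational(-14, 3)) = Mul(Rational(-14, 3), h))
Function('V')(X) = 100 (Function('V')(X) = Pow(Add(-3, Add(7, 6)), 2) = Pow(Add(-3, 13), 2) = Pow(10, 2) = 100)
Add(Mul(Function('V')(Function('f')(-4)), 113), Mul(12, Function('E')(3))) = Add(Mul(100, 113), Mul(12, Rational(5, 2))) = Add(11300, 30) = 11330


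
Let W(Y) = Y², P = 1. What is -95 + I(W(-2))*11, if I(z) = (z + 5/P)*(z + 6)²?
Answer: 9805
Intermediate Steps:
I(z) = (6 + z)²*(5 + z) (I(z) = (z + 5/1)*(z + 6)² = (z + 5*1)*(6 + z)² = (z + 5)*(6 + z)² = (5 + z)*(6 + z)² = (6 + z)²*(5 + z))
-95 + I(W(-2))*11 = -95 + ((6 + (-2)²)²*(5 + (-2)²))*11 = -95 + ((6 + 4)²*(5 + 4))*11 = -95 + (10²*9)*11 = -95 + (100*9)*11 = -95 + 900*11 = -95 + 9900 = 9805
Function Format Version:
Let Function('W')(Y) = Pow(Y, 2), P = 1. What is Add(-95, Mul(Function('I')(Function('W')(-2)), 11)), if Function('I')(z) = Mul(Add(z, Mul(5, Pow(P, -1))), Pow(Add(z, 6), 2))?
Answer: 9805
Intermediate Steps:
Function('I')(z) = Mul(Pow(Add(6, z), 2), Add(5, z)) (Function('I')(z) = Mul(Add(z, Mul(5, Pow(1, -1))), Pow(Add(z, 6), 2)) = Mul(Add(z, Mul(5, 1)), Pow(Add(6, z), 2)) = Mul(Add(z, 5), Pow(Add(6, z), 2)) = Mul(Add(5, z), Pow(Add(6, z), 2)) = Mul(Pow(Add(6, z), 2), Add(5, z)))
Add(-95, Mul(Function('I')(Function('W')(-2)), 11)) = Add(-95, Mul(Mul(Pow(Add(6, Pow(-2, 2)), 2), Add(5, Pow(-2, 2))), 11)) = Add(-95, Mul(Mul(Pow(Add(6, 4), 2), Add(5, 4)), 11)) = Add(-95, Mul(Mul(Pow(10, 2), 9), 11)) = Add(-95, Mul(Mul(100, 9), 11)) = Add(-95, Mul(900, 11)) = Add(-95, 9900) = 9805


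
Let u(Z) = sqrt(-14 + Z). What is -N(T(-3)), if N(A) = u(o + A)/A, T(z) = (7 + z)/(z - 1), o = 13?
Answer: I*sqrt(2) ≈ 1.4142*I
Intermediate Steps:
T(z) = (7 + z)/(-1 + z)
N(A) = sqrt(-1 + A)/A (N(A) = sqrt(-14 + (13 + A))/A = sqrt(-1 + A)/A)
-N(T(-3)) = -sqrt(-1 + (7 - 3)/(-1 - 3))/((7 - 3)/(-1 - 3)) = -sqrt(-1 + 4/(-4))/(4/(-4)) = -sqrt(-1 - 1/4*4)/((-1/4*4)) = -sqrt(-1 - 1)/(-1) = -(-1)*sqrt(-2) = -(-1)*I*sqrt(2) = I*sqrt(2)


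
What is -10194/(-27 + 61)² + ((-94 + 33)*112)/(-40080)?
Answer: -12521179/1447890 ≈ -8.6479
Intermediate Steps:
-10194/(-27 + 61)² + ((-94 + 33)*112)/(-40080) = -10194/(34²) - 61*112*(-1/40080) = -10194/1156 - 6832*(-1/40080) = -10194*1/1156 + 427/2505 = -5097/578 + 427/2505 = -12521179/1447890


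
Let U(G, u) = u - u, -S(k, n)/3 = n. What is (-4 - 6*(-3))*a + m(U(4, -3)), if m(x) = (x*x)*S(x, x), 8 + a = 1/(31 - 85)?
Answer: -3031/27 ≈ -112.26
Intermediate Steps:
S(k, n) = -3*n
U(G, u) = 0
a = -433/54 (a = -8 + 1/(31 - 85) = -8 + 1/(-54) = -8 - 1/54 = -433/54 ≈ -8.0185)
m(x) = -3*x**3 (m(x) = (x*x)*(-3*x) = x**2*(-3*x) = -3*x**3)
(-4 - 6*(-3))*a + m(U(4, -3)) = (-4 - 6*(-3))*(-433/54) - 3*0**3 = (-4 + 18)*(-433/54) - 3*0 = 14*(-433/54) + 0 = -3031/27 + 0 = -3031/27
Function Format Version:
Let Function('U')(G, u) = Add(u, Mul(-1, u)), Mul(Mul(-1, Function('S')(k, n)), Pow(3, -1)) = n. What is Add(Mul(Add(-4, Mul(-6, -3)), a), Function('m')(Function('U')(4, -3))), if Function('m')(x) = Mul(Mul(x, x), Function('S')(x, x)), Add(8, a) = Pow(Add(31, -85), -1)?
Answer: Rational(-3031, 27) ≈ -112.26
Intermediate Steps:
Function('S')(k, n) = Mul(-3, n)
Function('U')(G, u) = 0
a = Rational(-433, 54) (a = Add(-8, Pow(Add(31, -85), -1)) = Add(-8, Pow(-54, -1)) = Add(-8, Rational(-1, 54)) = Rational(-433, 54) ≈ -8.0185)
Function('m')(x) = Mul(-3, Pow(x, 3)) (Function('m')(x) = Mul(Mul(x, x), Mul(-3, x)) = Mul(Pow(x, 2), Mul(-3, x)) = Mul(-3, Pow(x, 3)))
Add(Mul(Add(-4, Mul(-6, -3)), a), Function('m')(Function('U')(4, -3))) = Add(Mul(Add(-4, Mul(-6, -3)), Rational(-433, 54)), Mul(-3, Pow(0, 3))) = Add(Mul(Add(-4, 18), Rational(-433, 54)), Mul(-3, 0)) = Add(Mul(14, Rational(-433, 54)), 0) = Add(Rational(-3031, 27), 0) = Rational(-3031, 27)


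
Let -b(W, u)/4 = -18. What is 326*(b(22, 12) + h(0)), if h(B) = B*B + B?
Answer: 23472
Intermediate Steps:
h(B) = B + B² (h(B) = B² + B = B + B²)
b(W, u) = 72 (b(W, u) = -4*(-18) = 72)
326*(b(22, 12) + h(0)) = 326*(72 + 0*(1 + 0)) = 326*(72 + 0*1) = 326*(72 + 0) = 326*72 = 23472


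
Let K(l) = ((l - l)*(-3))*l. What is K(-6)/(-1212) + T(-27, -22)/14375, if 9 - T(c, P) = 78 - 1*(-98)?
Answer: -167/14375 ≈ -0.011617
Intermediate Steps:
T(c, P) = -167 (T(c, P) = 9 - (78 - 1*(-98)) = 9 - (78 + 98) = 9 - 1*176 = 9 - 176 = -167)
K(l) = 0 (K(l) = (0*(-3))*l = 0*l = 0)
K(-6)/(-1212) + T(-27, -22)/14375 = 0/(-1212) - 167/14375 = 0*(-1/1212) - 167*1/14375 = 0 - 167/14375 = -167/14375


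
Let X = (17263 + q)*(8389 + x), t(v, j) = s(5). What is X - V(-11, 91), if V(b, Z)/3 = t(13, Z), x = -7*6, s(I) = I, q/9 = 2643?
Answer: 342644335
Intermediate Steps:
q = 23787 (q = 9*2643 = 23787)
t(v, j) = 5
x = -42
V(b, Z) = 15 (V(b, Z) = 3*5 = 15)
X = 342644350 (X = (17263 + 23787)*(8389 - 42) = 41050*8347 = 342644350)
X - V(-11, 91) = 342644350 - 1*15 = 342644350 - 15 = 342644335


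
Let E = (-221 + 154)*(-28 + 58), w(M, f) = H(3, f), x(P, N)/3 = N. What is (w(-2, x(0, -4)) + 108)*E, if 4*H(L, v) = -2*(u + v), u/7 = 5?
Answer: -193965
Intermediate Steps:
u = 35 (u = 7*5 = 35)
x(P, N) = 3*N
H(L, v) = -35/2 - v/2 (H(L, v) = (-2*(35 + v))/4 = (-70 - 2*v)/4 = -35/2 - v/2)
w(M, f) = -35/2 - f/2
E = -2010 (E = -67*30 = -2010)
(w(-2, x(0, -4)) + 108)*E = ((-35/2 - 3*(-4)/2) + 108)*(-2010) = ((-35/2 - ½*(-12)) + 108)*(-2010) = ((-35/2 + 6) + 108)*(-2010) = (-23/2 + 108)*(-2010) = (193/2)*(-2010) = -193965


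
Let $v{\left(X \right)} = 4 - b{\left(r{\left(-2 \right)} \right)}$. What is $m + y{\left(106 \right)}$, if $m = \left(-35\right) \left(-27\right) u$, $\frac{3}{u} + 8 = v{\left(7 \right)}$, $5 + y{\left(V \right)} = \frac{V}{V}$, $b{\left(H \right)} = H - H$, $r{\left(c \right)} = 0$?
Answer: $- \frac{2851}{4} \approx -712.75$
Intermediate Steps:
$b{\left(H \right)} = 0$
$v{\left(X \right)} = 4$ ($v{\left(X \right)} = 4 - 0 = 4 + 0 = 4$)
$y{\left(V \right)} = -4$ ($y{\left(V \right)} = -5 + \frac{V}{V} = -5 + 1 = -4$)
$u = - \frac{3}{4}$ ($u = \frac{3}{-8 + 4} = \frac{3}{-4} = 3 \left(- \frac{1}{4}\right) = - \frac{3}{4} \approx -0.75$)
$m = - \frac{2835}{4}$ ($m = \left(-35\right) \left(-27\right) \left(- \frac{3}{4}\right) = 945 \left(- \frac{3}{4}\right) = - \frac{2835}{4} \approx -708.75$)
$m + y{\left(106 \right)} = - \frac{2835}{4} - 4 = - \frac{2851}{4}$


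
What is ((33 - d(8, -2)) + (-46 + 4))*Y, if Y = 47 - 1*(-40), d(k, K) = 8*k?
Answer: -6351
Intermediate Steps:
Y = 87 (Y = 47 + 40 = 87)
((33 - d(8, -2)) + (-46 + 4))*Y = ((33 - 8*8) + (-46 + 4))*87 = ((33 - 1*64) - 42)*87 = ((33 - 64) - 42)*87 = (-31 - 42)*87 = -73*87 = -6351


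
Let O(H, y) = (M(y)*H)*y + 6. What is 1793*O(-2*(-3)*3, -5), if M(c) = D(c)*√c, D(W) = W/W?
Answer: 10758 - 161370*I*√5 ≈ 10758.0 - 3.6083e+5*I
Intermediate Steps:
D(W) = 1
M(c) = √c (M(c) = 1*√c = √c)
O(H, y) = 6 + H*y^(3/2) (O(H, y) = (√y*H)*y + 6 = (H*√y)*y + 6 = H*y^(3/2) + 6 = 6 + H*y^(3/2))
1793*O(-2*(-3)*3, -5) = 1793*(6 + (-2*(-3)*3)*(-5)^(3/2)) = 1793*(6 + (6*3)*(-5*I*√5)) = 1793*(6 + 18*(-5*I*√5)) = 1793*(6 - 90*I*√5) = 10758 - 161370*I*√5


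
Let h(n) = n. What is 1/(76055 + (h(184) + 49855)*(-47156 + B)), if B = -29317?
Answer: -1/3826556392 ≈ -2.6133e-10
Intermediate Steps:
1/(76055 + (h(184) + 49855)*(-47156 + B)) = 1/(76055 + (184 + 49855)*(-47156 - 29317)) = 1/(76055 + 50039*(-76473)) = 1/(76055 - 3826632447) = 1/(-3826556392) = -1/3826556392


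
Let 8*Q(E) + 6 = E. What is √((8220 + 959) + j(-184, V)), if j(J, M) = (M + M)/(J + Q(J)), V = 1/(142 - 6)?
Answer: 2*√457968139491/14127 ≈ 95.807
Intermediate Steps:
Q(E) = -¾ + E/8
V = 1/136 ≈ 0.0073529
j(J, M) = 2*M/(-¾ + 9*J/8) (j(J, M) = (M + M)/(J + (-¾ + J/8)) = (2*M)/(-¾ + 9*J/8) = 2*M/(-¾ + 9*J/8))
√((8220 + 959) + j(-184, V)) = √((8220 + 959) + (16/3)*(1/136)/(-2 + 3*(-184))) = √(9179 + (16/3)*(1/136)/(-2 - 552)) = √(9179 + (16/3)*(1/136)/(-554)) = √(9179 + (16/3)*(1/136)*(-1/554)) = √(9179 - 1/14127) = √(129671732/14127) = 2*√457968139491/14127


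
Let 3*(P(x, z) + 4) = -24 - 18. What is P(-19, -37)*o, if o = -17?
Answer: 306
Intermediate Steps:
P(x, z) = -18 (P(x, z) = -4 + (-24 - 18)/3 = -4 + (1/3)*(-42) = -4 - 14 = -18)
P(-19, -37)*o = -18*(-17) = 306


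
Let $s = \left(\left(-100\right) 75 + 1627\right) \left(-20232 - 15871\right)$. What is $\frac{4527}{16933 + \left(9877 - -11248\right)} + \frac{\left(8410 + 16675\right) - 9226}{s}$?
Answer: $\frac{320158862045}{2689849610434} \approx 0.11902$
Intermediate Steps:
$s = 212032919$ ($s = \left(-7500 + 1627\right) \left(-36103\right) = \left(-5873\right) \left(-36103\right) = 212032919$)
$\frac{4527}{16933 + \left(9877 - -11248\right)} + \frac{\left(8410 + 16675\right) - 9226}{s} = \frac{4527}{16933 + \left(9877 - -11248\right)} + \frac{\left(8410 + 16675\right) - 9226}{212032919} = \frac{4527}{16933 + \left(9877 + 11248\right)} + \left(25085 - 9226\right) \frac{1}{212032919} = \frac{4527}{16933 + 21125} + 15859 \cdot \frac{1}{212032919} = \frac{4527}{38058} + \frac{15859}{212032919} = 4527 \cdot \frac{1}{38058} + \frac{15859}{212032919} = \frac{1509}{12686} + \frac{15859}{212032919} = \frac{320158862045}{2689849610434}$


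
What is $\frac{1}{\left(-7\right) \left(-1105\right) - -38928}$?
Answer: $\frac{1}{46663} \approx 2.143 \cdot 10^{-5}$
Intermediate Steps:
$\frac{1}{\left(-7\right) \left(-1105\right) - -38928} = \frac{1}{7735 + 38928} = \frac{1}{46663}$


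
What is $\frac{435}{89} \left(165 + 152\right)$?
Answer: $\frac{137895}{89} \approx 1549.4$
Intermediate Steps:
$\frac{435}{89} \left(165 + 152\right) = 435 \cdot \frac{1}{89} \cdot 317 = \frac{435}{89} \cdot 317 = \frac{137895}{89}$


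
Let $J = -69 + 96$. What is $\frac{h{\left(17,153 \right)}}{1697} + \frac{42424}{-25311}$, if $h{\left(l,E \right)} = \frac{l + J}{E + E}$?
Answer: $- \frac{3671484314}{2190591117} \approx -1.676$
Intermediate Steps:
$J = 27$
$h{\left(l,E \right)} = \frac{27 + l}{2 E}$ ($h{\left(l,E \right)} = \frac{l + 27}{E + E} = \frac{27 + l}{2 E}$)
$\frac{h{\left(17,153 \right)}}{1697} + \frac{42424}{-25311} = \frac{\frac{1}{2} \cdot \frac{1}{153} \left(27 + 17\right)}{1697} + \frac{42424}{-25311} = \frac{1}{2} \cdot \frac{1}{153} \cdot 44 \cdot \frac{1}{1697} + 42424 \left(- \frac{1}{25311}\right) = \frac{22}{153} \cdot \frac{1}{1697} - \frac{42424}{25311} = \frac{22}{259641} - \frac{42424}{25311} = - \frac{3671484314}{2190591117}$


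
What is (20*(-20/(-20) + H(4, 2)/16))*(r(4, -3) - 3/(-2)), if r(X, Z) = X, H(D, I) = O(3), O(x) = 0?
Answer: 110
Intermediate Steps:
H(D, I) = 0
(20*(-20/(-20) + H(4, 2)/16))*(r(4, -3) - 3/(-2)) = (20*(-20/(-20) + 0/16))*(4 - 3/(-2)) = (20*(-20*(-1/20) + 0*(1/16)))*(4 - ½*(-3)) = (20*(1 + 0))*(4 + 3/2) = (20*1)*(11/2) = 20*(11/2) = 110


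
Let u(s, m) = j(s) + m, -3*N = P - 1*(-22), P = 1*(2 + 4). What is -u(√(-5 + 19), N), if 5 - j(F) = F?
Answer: 13/3 + √14 ≈ 8.0750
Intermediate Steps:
j(F) = 5 - F
P = 6 (P = 1*6 = 6)
N = -28/3 (N = -(6 - 1*(-22))/3 = -(6 + 22)/3 = -⅓*28 = -28/3 ≈ -9.3333)
u(s, m) = 5 + m - s (u(s, m) = (5 - s) + m = 5 + m - s)
-u(√(-5 + 19), N) = -(5 - 28/3 - √(-5 + 19)) = -(5 - 28/3 - √14) = -(-13/3 - √14) = 13/3 + √14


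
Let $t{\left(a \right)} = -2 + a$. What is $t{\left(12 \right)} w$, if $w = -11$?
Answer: $-110$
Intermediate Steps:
$t{\left(12 \right)} w = \left(-2 + 12\right) \left(-11\right) = 10 \left(-11\right) = -110$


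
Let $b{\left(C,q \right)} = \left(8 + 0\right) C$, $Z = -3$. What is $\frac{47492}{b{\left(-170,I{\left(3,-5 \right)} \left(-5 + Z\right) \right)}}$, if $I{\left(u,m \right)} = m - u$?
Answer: $- \frac{11873}{340} \approx -34.921$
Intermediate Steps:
$b{\left(C,q \right)} = 8 C$
$\frac{47492}{b{\left(-170,I{\left(3,-5 \right)} \left(-5 + Z\right) \right)}} = \frac{47492}{8 \left(-170\right)} = \frac{47492}{-1360} = 47492 \left(- \frac{1}{1360}\right) = - \frac{11873}{340}$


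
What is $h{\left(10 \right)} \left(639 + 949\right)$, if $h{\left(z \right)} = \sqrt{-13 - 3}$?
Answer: $6352 i \approx 6352.0 i$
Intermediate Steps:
$h{\left(z \right)} = 4 i$ ($h{\left(z \right)} = \sqrt{-16} = 4 i$)
$h{\left(10 \right)} \left(639 + 949\right) = 4 i \left(639 + 949\right) = 4 i 1588 = 6352 i$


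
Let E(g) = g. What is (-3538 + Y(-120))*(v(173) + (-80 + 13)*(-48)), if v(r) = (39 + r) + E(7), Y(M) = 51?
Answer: -11977845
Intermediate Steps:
v(r) = 46 + r (v(r) = (39 + r) + 7 = 46 + r)
(-3538 + Y(-120))*(v(173) + (-80 + 13)*(-48)) = (-3538 + 51)*((46 + 173) + (-80 + 13)*(-48)) = -3487*(219 - 67*(-48)) = -3487*(219 + 3216) = -3487*3435 = -11977845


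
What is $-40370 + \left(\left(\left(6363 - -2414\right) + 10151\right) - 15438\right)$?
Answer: $-36880$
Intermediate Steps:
$-40370 + \left(\left(\left(6363 - -2414\right) + 10151\right) - 15438\right) = -40370 + \left(\left(\left(6363 + 2414\right) + 10151\right) - 15438\right) = -40370 + \left(\left(8777 + 10151\right) - 15438\right) = -40370 + \left(18928 - 15438\right) = -40370 + 3490 = -36880$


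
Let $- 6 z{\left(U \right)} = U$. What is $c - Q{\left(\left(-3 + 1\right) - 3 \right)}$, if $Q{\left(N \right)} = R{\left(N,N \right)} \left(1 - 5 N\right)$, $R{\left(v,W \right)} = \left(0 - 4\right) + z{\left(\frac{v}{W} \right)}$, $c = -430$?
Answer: $- \frac{965}{3} \approx -321.67$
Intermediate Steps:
$z{\left(U \right)} = - \frac{U}{6}$
$R{\left(v,W \right)} = -4 - \frac{v}{6 W}$ ($R{\left(v,W \right)} = \left(0 - 4\right) - \frac{v \frac{1}{W}}{6} = -4 - \frac{v}{6 W}$)
$Q{\left(N \right)} = - \frac{25}{6} + \frac{125 N}{6}$ ($Q{\left(N \right)} = \left(-4 - \frac{N}{6 N}\right) \left(1 - 5 N\right) = \left(-4 - \frac{1}{6}\right) \left(1 - 5 N\right) = - \frac{25 \left(1 - 5 N\right)}{6} = - \frac{25}{6} + \frac{125 N}{6}$)
$c - Q{\left(\left(-3 + 1\right) - 3 \right)} = -430 - \left(- \frac{25}{6} + \frac{125 \left(\left(-3 + 1\right) - 3\right)}{6}\right) = -430 - \left(- \frac{25}{6} + \frac{125 \left(-2 - 3\right)}{6}\right) = -430 - \left(- \frac{25}{6} + \frac{125}{6} \left(-5\right)\right) = -430 - \left(- \frac{25}{6} - \frac{625}{6}\right) = -430 - - \frac{325}{3} = -430 + \frac{325}{3} = - \frac{965}{3}$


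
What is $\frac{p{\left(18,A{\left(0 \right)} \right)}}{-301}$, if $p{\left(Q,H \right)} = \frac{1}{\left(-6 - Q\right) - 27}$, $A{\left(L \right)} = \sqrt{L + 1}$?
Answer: $\frac{1}{15351} \approx 6.5142 \cdot 10^{-5}$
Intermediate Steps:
$A{\left(L \right)} = \sqrt{1 + L}$
$p{\left(Q,H \right)} = \frac{1}{-33 - Q}$
$\frac{p{\left(18,A{\left(0 \right)} \right)}}{-301} = \frac{\left(-1\right) \frac{1}{33 + 18}}{-301} = - \frac{1}{51} \left(- \frac{1}{301}\right) = \left(-1\right) \frac{1}{51} \left(- \frac{1}{301}\right) = \left(- \frac{1}{51}\right) \left(- \frac{1}{301}\right) = \frac{1}{15351}$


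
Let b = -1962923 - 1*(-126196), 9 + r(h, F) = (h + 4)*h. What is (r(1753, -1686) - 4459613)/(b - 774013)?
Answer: 1379601/2610740 ≈ 0.52843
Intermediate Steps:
r(h, F) = -9 + h*(4 + h) (r(h, F) = -9 + (h + 4)*h = -9 + (4 + h)*h = -9 + h*(4 + h))
b = -1836727 (b = -1962923 + 126196 = -1836727)
(r(1753, -1686) - 4459613)/(b - 774013) = ((-9 + 1753² + 4*1753) - 4459613)/(-1836727 - 774013) = ((-9 + 3073009 + 7012) - 4459613)/(-2610740) = (3080012 - 4459613)*(-1/2610740) = -1379601*(-1/2610740) = 1379601/2610740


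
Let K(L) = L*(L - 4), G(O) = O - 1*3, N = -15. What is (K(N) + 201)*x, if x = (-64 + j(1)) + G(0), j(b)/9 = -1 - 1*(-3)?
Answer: -23814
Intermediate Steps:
G(O) = -3 + O (G(O) = O - 3 = -3 + O)
j(b) = 18 (j(b) = 9*(-1 - 1*(-3)) = 9*(-1 + 3) = 9*2 = 18)
K(L) = L*(-4 + L)
x = -49 (x = (-64 + 18) + (-3 + 0) = -46 - 3 = -49)
(K(N) + 201)*x = (-15*(-4 - 15) + 201)*(-49) = (-15*(-19) + 201)*(-49) = (285 + 201)*(-49) = 486*(-49) = -23814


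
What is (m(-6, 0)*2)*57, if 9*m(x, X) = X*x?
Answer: 0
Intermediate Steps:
m(x, X) = X*x/9 (m(x, X) = (X*x)/9 = X*x/9)
(m(-6, 0)*2)*57 = (((⅑)*0*(-6))*2)*57 = (0*2)*57 = 0*57 = 0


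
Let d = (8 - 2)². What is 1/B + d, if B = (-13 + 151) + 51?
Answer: 6805/189 ≈ 36.005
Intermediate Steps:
B = 189 (B = 138 + 51 = 189)
d = 36 (d = 6² = 36)
1/B + d = 1/189 + 36 = 6805/189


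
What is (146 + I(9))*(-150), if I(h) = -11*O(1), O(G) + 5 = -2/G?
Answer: -33450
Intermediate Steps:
O(G) = -5 - 2/G
I(h) = 77 (I(h) = -11/(1/(-5 - 2/1)) = -11/(1/(-5 - 2*1)) = -11/(1/(-5 - 2)) = -11/(1/(-7)) = -11/(-1/7) = -11*(-7) = 77)
(146 + I(9))*(-150) = (146 + 77)*(-150) = 223*(-150) = -33450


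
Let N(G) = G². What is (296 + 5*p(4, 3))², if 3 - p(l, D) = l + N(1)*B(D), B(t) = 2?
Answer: 78961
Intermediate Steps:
p(l, D) = 1 - l (p(l, D) = 3 - (l + 1²*2) = 3 - (l + 1*2) = 3 - (l + 2) = 3 - (2 + l) = 3 + (-2 - l) = 1 - l)
(296 + 5*p(4, 3))² = (296 + 5*(1 - 1*4))² = (296 + 5*(1 - 4))² = (296 + 5*(-3))² = (296 - 15)² = 281² = 78961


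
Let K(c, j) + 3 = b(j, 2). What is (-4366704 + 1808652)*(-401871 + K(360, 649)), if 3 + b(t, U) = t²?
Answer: -49431796848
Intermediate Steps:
b(t, U) = -3 + t²
K(c, j) = -6 + j² (K(c, j) = -3 + (-3 + j²) = -6 + j²)
(-4366704 + 1808652)*(-401871 + K(360, 649)) = (-4366704 + 1808652)*(-401871 + (-6 + 649²)) = -2558052*(-401871 + (-6 + 421201)) = -2558052*(-401871 + 421195) = -2558052*19324 = -49431796848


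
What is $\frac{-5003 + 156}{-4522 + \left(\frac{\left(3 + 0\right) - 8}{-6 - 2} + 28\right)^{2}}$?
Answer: $\frac{310208}{236967} \approx 1.3091$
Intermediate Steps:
$\frac{-5003 + 156}{-4522 + \left(\frac{\left(3 + 0\right) - 8}{-6 - 2} + 28\right)^{2}} = - \frac{4847}{-4522 + \left(\frac{3 - 8}{-8} + 28\right)^{2}} = - \frac{4847}{-4522 + \left(\left(-5\right) \left(- \frac{1}{8}\right) + 28\right)^{2}} = - \frac{4847}{-4522 + \left(\frac{5}{8} + 28\right)^{2}} = - \frac{4847}{-4522 + \left(\frac{229}{8}\right)^{2}} = - \frac{4847}{-4522 + \frac{52441}{64}} = - \frac{4847}{- \frac{236967}{64}} = \left(-4847\right) \left(- \frac{64}{236967}\right) = \frac{310208}{236967}$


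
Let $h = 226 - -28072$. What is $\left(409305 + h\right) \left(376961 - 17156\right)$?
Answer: $157451747415$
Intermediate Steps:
$h = 28298$ ($h = 226 + 28072 = 28298$)
$\left(409305 + h\right) \left(376961 - 17156\right) = \left(409305 + 28298\right) \left(376961 - 17156\right) = 437603 \cdot 359805 = 157451747415$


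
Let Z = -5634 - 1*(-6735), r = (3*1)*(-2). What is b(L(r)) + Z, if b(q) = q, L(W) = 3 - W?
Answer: 1110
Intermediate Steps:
r = -6 (r = 3*(-2) = -6)
Z = 1101 (Z = -5634 + 6735 = 1101)
b(L(r)) + Z = (3 - 1*(-6)) + 1101 = (3 + 6) + 1101 = 9 + 1101 = 1110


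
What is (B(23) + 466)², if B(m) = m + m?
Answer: 262144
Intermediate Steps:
B(m) = 2*m
(B(23) + 466)² = (2*23 + 466)² = (46 + 466)² = 512² = 262144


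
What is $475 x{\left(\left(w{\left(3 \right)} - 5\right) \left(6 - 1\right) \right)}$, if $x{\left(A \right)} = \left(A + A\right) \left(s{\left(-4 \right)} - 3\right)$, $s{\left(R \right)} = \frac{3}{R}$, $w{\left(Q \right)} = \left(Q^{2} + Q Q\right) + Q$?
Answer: $-285000$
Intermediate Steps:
$w{\left(Q \right)} = Q + 2 Q^{2}$ ($w{\left(Q \right)} = \left(Q^{2} + Q^{2}\right) + Q = 2 Q^{2} + Q = Q + 2 Q^{2}$)
$x{\left(A \right)} = - \frac{15 A}{2}$ ($x{\left(A \right)} = \left(A + A\right) \left(\frac{3}{-4} - 3\right) = 2 A \left(3 \left(- \frac{1}{4}\right) - 3\right) = 2 A \left(- \frac{3}{4} - 3\right) = 2 A \left(- \frac{15}{4}\right) = - \frac{15 A}{2}$)
$475 x{\left(\left(w{\left(3 \right)} - 5\right) \left(6 - 1\right) \right)} = 475 \left(- \frac{15 \left(3 \left(1 + 2 \cdot 3\right) - 5\right) \left(6 - 1\right)}{2}\right) = 475 \left(- \frac{15 \left(3 \left(1 + 6\right) - 5\right) 5}{2}\right) = 475 \left(- \frac{15 \left(3 \cdot 7 - 5\right) 5}{2}\right) = 475 \left(- \frac{15 \left(21 - 5\right) 5}{2}\right) = 475 \left(- \frac{15 \cdot 16 \cdot 5}{2}\right) = 475 \left(\left(- \frac{15}{2}\right) 80\right) = 475 \left(-600\right) = -285000$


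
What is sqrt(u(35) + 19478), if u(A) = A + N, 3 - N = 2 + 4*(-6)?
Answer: sqrt(19538) ≈ 139.78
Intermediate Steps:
N = 25 (N = 3 - (2 + 4*(-6)) = 3 - (2 - 24) = 3 - 1*(-22) = 3 + 22 = 25)
u(A) = 25 + A (u(A) = A + 25 = 25 + A)
sqrt(u(35) + 19478) = sqrt((25 + 35) + 19478) = sqrt(60 + 19478) = sqrt(19538)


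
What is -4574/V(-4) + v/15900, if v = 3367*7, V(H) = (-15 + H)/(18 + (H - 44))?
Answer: -2181350189/302100 ≈ -7220.6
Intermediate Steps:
V(H) = (-15 + H)/(-26 + H) (V(H) = (-15 + H)/(18 + (-44 + H)) = (-15 + H)/(-26 + H))
v = 23569
-4574/V(-4) + v/15900 = -4574*(-26 - 4)/(-15 - 4) + 23569/15900 = -4574/(-19/(-30)) + 23569*(1/15900) = -4574/((-1/30*(-19))) + 23569/15900 = -4574/19/30 + 23569/15900 = -4574*30/19 + 23569/15900 = -137220/19 + 23569/15900 = -2181350189/302100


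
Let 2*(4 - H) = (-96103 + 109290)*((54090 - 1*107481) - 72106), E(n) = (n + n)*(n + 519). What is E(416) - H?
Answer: -1653373107/2 ≈ -8.2669e+8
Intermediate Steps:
E(n) = 2*n*(519 + n) (E(n) = (2*n)*(519 + n) = 2*n*(519 + n))
H = 1654928947/2 (H = 4 - (-96103 + 109290)*((54090 - 1*107481) - 72106)/2 = 4 - 13187*((54090 - 107481) - 72106)/2 = 4 - 13187*(-53391 - 72106)/2 = 4 - 13187*(-125497)/2 = 4 - ½*(-1654928939) = 4 + 1654928939/2 = 1654928947/2 ≈ 8.2746e+8)
E(416) - H = 2*416*(519 + 416) - 1*1654928947/2 = 2*416*935 - 1654928947/2 = 777920 - 1654928947/2 = -1653373107/2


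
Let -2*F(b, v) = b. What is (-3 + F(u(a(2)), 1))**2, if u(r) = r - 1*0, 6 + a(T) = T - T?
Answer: 0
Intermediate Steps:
a(T) = -6 (a(T) = -6 + (T - T) = -6 + 0 = -6)
u(r) = r (u(r) = r + 0 = r)
F(b, v) = -b/2
(-3 + F(u(a(2)), 1))**2 = (-3 - 1/2*(-6))**2 = (-3 + 3)**2 = 0**2 = 0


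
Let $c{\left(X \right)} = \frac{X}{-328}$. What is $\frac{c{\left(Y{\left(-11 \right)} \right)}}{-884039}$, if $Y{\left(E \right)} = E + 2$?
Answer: $- \frac{9}{289964792} \approx -3.1038 \cdot 10^{-8}$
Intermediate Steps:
$Y{\left(E \right)} = 2 + E$
$c{\left(X \right)} = - \frac{X}{328}$ ($c{\left(X \right)} = X \left(- \frac{1}{328}\right) = - \frac{X}{328}$)
$\frac{c{\left(Y{\left(-11 \right)} \right)}}{-884039} = \frac{\left(- \frac{1}{328}\right) \left(2 - 11\right)}{-884039} = \left(- \frac{1}{328}\right) \left(-9\right) \left(- \frac{1}{884039}\right) = \frac{9}{328} \left(- \frac{1}{884039}\right) = - \frac{9}{289964792}$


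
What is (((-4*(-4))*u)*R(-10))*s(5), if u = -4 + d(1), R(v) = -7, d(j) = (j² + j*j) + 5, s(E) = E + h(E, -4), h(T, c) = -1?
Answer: -1344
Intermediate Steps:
s(E) = -1 + E (s(E) = E - 1 = -1 + E)
d(j) = 5 + 2*j² (d(j) = (j² + j²) + 5 = 2*j² + 5 = 5 + 2*j²)
u = 3 (u = -4 + (5 + 2*1²) = -4 + (5 + 2*1) = -4 + (5 + 2) = -4 + 7 = 3)
(((-4*(-4))*u)*R(-10))*s(5) = ((-4*(-4)*3)*(-7))*(-1 + 5) = ((16*3)*(-7))*4 = (48*(-7))*4 = -336*4 = -1344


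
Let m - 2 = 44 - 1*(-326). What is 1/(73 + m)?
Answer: 1/445 ≈ 0.0022472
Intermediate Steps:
m = 372 (m = 2 + (44 - 1*(-326)) = 2 + (44 + 326) = 2 + 370 = 372)
1/(73 + m) = 1/(73 + 372) = 1/445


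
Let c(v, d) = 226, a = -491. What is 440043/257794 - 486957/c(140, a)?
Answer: -31358785785/14565361 ≈ -2153.0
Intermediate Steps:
440043/257794 - 486957/c(140, a) = 440043/257794 - 486957/226 = -31358785785/14565361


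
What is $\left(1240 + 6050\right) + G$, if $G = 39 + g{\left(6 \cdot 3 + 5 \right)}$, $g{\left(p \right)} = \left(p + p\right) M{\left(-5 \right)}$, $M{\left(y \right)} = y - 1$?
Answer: $7053$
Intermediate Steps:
$M{\left(y \right)} = -1 + y$
$g{\left(p \right)} = - 12 p$ ($g{\left(p \right)} = \left(p + p\right) \left(-1 - 5\right) = 2 p \left(-6\right) = - 12 p$)
$G = -237$ ($G = 39 - 12 \left(6 \cdot 3 + 5\right) = 39 - 12 \left(18 + 5\right) = 39 - 276 = -237$)
$\left(1240 + 6050\right) + G = \left(1240 + 6050\right) - 237 = 7290 - 237 = 7053$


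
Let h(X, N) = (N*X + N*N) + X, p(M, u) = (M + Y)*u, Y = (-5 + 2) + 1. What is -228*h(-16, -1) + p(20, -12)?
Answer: -444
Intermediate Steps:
Y = -2 (Y = -3 + 1 = -2)
p(M, u) = u*(-2 + M) (p(M, u) = (M - 2)*u = (-2 + M)*u = u*(-2 + M))
h(X, N) = X + N² + N*X (h(X, N) = (N*X + N²) + X = (N² + N*X) + X = X + N² + N*X)
-228*h(-16, -1) + p(20, -12) = -228*(-16 + (-1)² - 1*(-16)) - 12*(-2 + 20) = -228*(-16 + 1 + 16) - 12*18 = -228*1 - 216 = -228 - 216 = -444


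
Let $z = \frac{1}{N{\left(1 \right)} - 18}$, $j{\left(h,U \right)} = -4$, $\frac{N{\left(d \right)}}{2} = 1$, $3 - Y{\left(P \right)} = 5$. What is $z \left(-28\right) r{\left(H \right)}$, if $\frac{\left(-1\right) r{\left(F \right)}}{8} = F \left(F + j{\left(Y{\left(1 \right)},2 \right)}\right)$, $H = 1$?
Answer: $42$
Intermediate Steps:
$Y{\left(P \right)} = -2$ ($Y{\left(P \right)} = 3 - 5 = -2$)
$N{\left(d \right)} = 2$ ($N{\left(d \right)} = 2 \cdot 1 = 2$)
$r{\left(F \right)} = - 8 F \left(-4 + F\right)$ ($r{\left(F \right)} = - 8 F \left(F - 4\right) = - 8 F \left(-4 + F\right)$)
$z = - \frac{1}{16}$ ($z = \frac{1}{2 - 18} = \frac{1}{-16} = - \frac{1}{16} \approx -0.0625$)
$z \left(-28\right) r{\left(H \right)} = \left(- \frac{1}{16}\right) \left(-28\right) 8 \cdot 1 \left(4 - 1\right) = \frac{7 \cdot 8 \cdot 1 \left(4 - 1\right)}{4} = \frac{7 \cdot 8 \cdot 1 \cdot 3}{4} = \frac{7}{4} \cdot 24 = 42$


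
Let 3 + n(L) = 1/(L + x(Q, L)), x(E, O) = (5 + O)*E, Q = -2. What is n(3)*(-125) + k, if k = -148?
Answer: 3076/13 ≈ 236.62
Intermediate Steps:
x(E, O) = E*(5 + O)
n(L) = -3 + 1/(-10 - L) (n(L) = -3 + 1/(L - 2*(5 + L)) = -3 + 1/(L + (-10 - 2*L)) = -3 + 1/(-10 - L))
n(3)*(-125) + k = ((31 + 3*3)/(-10 - 1*3))*(-125) - 148 = ((31 + 9)/(-10 - 3))*(-125) - 148 = (40/(-13))*(-125) - 148 = -1/13*40*(-125) - 148 = -40/13*(-125) - 148 = 5000/13 - 148 = 3076/13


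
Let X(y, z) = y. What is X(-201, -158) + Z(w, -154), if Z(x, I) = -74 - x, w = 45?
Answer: -320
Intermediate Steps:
X(-201, -158) + Z(w, -154) = -201 + (-74 - 1*45) = -201 + (-74 - 45) = -201 - 119 = -320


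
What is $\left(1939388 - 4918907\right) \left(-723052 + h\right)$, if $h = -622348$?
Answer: $4008644862600$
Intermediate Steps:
$\left(1939388 - 4918907\right) \left(-723052 + h\right) = \left(1939388 - 4918907\right) \left(-723052 - 622348\right) = \left(-2979519\right) \left(-1345400\right) = 4008644862600$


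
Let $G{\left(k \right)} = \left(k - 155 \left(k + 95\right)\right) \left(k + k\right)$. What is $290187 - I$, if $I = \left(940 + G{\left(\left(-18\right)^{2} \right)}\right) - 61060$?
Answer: $42224715$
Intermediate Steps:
$G{\left(k \right)} = 2 k \left(-14725 - 154 k\right)$ ($G{\left(k \right)} = \left(k - 155 \left(95 + k\right)\right) 2 k = \left(k - \left(14725 + 155 k\right)\right) 2 k = \left(-14725 - 154 k\right) 2 k = 2 k \left(-14725 - 154 k\right)$)
$I = -41934528$ ($I = \left(940 - 2 \left(-18\right)^{2} \left(14725 + 154 \left(-18\right)^{2}\right)\right) - 61060 = \left(940 - 648 \left(14725 + 154 \cdot 324\right)\right) - 61060 = \left(940 - 648 \left(14725 + 49896\right)\right) - 61060 = \left(940 - 648 \cdot 64621\right) - 61060 = \left(940 - 41874408\right) - 61060 = -41873468 - 61060 = -41934528$)
$290187 - I = 290187 - -41934528 = 290187 + 41934528 = 42224715$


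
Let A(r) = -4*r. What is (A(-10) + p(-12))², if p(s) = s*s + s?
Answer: 29584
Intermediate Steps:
p(s) = s + s² (p(s) = s² + s = s + s²)
(A(-10) + p(-12))² = (-4*(-10) - 12*(1 - 12))² = (40 - 12*(-11))² = (40 + 132)² = 172² = 29584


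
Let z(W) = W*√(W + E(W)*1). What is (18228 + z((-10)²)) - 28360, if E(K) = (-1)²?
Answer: -10132 + 100*√101 ≈ -9127.0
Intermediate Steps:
E(K) = 1
z(W) = W*√(1 + W) (z(W) = W*√(W + 1*1) = W*√(W + 1) = W*√(1 + W))
(18228 + z((-10)²)) - 28360 = (18228 + (-10)²*√(1 + (-10)²)) - 28360 = (18228 + 100*√(1 + 100)) - 28360 = (18228 + 100*√101) - 28360 = -10132 + 100*√101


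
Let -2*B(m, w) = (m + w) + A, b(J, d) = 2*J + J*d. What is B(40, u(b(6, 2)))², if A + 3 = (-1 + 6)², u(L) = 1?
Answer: 3969/4 ≈ 992.25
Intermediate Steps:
A = 22 (A = -3 + (-1 + 6)² = -3 + 5² = -3 + 25 = 22)
B(m, w) = -11 - m/2 - w/2 (B(m, w) = -((m + w) + 22)/2 = -(22 + m + w)/2 = -11 - m/2 - w/2)
B(40, u(b(6, 2)))² = (-11 - ½*40 - ½*1)² = (-11 - 20 - ½)² = (-63/2)² = 3969/4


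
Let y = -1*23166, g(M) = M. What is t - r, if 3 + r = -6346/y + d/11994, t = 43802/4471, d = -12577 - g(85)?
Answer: 1405710272899/103523398407 ≈ 13.579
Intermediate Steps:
d = -12662 (d = -12577 - 1*85 = -12577 - 85 = -12662)
t = 43802/4471 (t = 43802*(1/4471) = 43802/4471 ≈ 9.7969)
y = -23166
r = -87564415/23154417 (r = -3 + (-6346/(-23166) - 12662/11994) = -3 + (-6346*(-1/23166) - 12662*1/11994) = -3 + (3173/11583 - 6331/5997) = -3 - 18101164/23154417 = -87564415/23154417 ≈ -3.7818)
t - r = 43802/4471 - 1*(-87564415/23154417) = 43802/4471 + 87564415/23154417 = 1405710272899/103523398407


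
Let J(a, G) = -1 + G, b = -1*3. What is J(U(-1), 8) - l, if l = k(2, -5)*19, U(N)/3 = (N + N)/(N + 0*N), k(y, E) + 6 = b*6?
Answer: 463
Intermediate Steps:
b = -3
k(y, E) = -24 (k(y, E) = -6 - 3*6 = -6 - 18 = -24)
U(N) = 6 (U(N) = 3*((N + N)/(N + 0*N)) = 3*((2*N)/(N + 0)) = 3*((2*N)/N) = 3*2 = 6)
l = -456 (l = -24*19 = -456)
J(U(-1), 8) - l = (-1 + 8) - 1*(-456) = 7 + 456 = 463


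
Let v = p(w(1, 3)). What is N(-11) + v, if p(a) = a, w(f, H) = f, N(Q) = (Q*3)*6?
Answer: -197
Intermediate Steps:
N(Q) = 18*Q (N(Q) = (3*Q)*6 = 18*Q)
v = 1
N(-11) + v = 18*(-11) + 1 = -198 + 1 = -197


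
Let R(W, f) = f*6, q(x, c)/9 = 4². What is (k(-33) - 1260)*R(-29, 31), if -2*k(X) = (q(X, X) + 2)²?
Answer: -2216748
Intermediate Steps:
q(x, c) = 144 (q(x, c) = 9*4² = 9*16 = 144)
k(X) = -10658 (k(X) = -(144 + 2)²/2 = -½*146² = -½*21316 = -10658)
R(W, f) = 6*f
(k(-33) - 1260)*R(-29, 31) = (-10658 - 1260)*(6*31) = -11918*186 = -2216748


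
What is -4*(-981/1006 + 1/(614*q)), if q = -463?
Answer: 278881648/71496923 ≈ 3.9006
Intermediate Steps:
-4*(-981/1006 + 1/(614*q)) = -4*(-981/1006 + 1/(614*(-463))) = -4*(-981*1/1006 + (1/614)*(-1/463)) = -4*(-981/1006 - 1/284282) = -4*(-69720412/71496923) = 278881648/71496923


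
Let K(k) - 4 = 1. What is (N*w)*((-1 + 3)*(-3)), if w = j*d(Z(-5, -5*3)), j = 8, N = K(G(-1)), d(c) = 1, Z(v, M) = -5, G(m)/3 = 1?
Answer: -240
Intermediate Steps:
G(m) = 3 (G(m) = 3*1 = 3)
K(k) = 5 (K(k) = 4 + 1 = 5)
N = 5
w = 8 (w = 8*1 = 8)
(N*w)*((-1 + 3)*(-3)) = (5*8)*((-1 + 3)*(-3)) = 40*(2*(-3)) = 40*(-6) = -240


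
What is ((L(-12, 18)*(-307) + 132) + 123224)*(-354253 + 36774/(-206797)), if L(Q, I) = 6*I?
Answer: -29109762979000/911 ≈ -3.1954e+10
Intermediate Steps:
((L(-12, 18)*(-307) + 132) + 123224)*(-354253 + 36774/(-206797)) = (((6*18)*(-307) + 132) + 123224)*(-354253 + 36774/(-206797)) = ((108*(-307) + 132) + 123224)*(-354253 + 36774*(-1/206797)) = ((-33156 + 132) + 123224)*(-354253 - 162/911) = (-33024 + 123224)*(-322724645/911) = 90200*(-322724645/911) = -29109762979000/911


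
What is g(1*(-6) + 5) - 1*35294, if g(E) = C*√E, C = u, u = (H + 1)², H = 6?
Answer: -35294 + 49*I ≈ -35294.0 + 49.0*I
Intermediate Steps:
u = 49 (u = (6 + 1)² = 7² = 49)
C = 49
g(E) = 49*√E
g(1*(-6) + 5) - 1*35294 = 49*√(1*(-6) + 5) - 1*35294 = 49*√(-6 + 5) - 35294 = 49*√(-1) - 35294 = 49*I - 35294 = -35294 + 49*I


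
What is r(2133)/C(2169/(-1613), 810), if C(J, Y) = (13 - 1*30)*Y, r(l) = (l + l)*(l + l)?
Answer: -112338/85 ≈ -1321.6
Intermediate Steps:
r(l) = 4*l² (r(l) = (2*l)*(2*l) = 4*l²)
C(J, Y) = -17*Y (C(J, Y) = (13 - 30)*Y = -17*Y)
r(2133)/C(2169/(-1613), 810) = (4*2133²)/((-17*810)) = (4*4549689)/(-13770) = 18198756*(-1/13770) = -112338/85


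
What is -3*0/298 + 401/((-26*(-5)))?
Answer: 401/130 ≈ 3.0846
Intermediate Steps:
-3*0/298 + 401/((-26*(-5))) = 0*(1/298) + 401/130 = 0 + 401*(1/130) = 0 + 401/130 = 401/130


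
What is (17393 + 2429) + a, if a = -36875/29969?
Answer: 594008643/29969 ≈ 19821.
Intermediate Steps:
a = -36875/29969 (a = -36875*1/29969 = -36875/29969 ≈ -1.2304)
(17393 + 2429) + a = (17393 + 2429) - 36875/29969 = 19822 - 36875/29969 = 594008643/29969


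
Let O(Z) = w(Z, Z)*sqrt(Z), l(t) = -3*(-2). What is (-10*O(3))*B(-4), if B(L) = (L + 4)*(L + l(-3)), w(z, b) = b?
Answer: 0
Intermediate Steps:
l(t) = 6
O(Z) = Z**(3/2) (O(Z) = Z*sqrt(Z) = Z**(3/2))
B(L) = (4 + L)*(6 + L) (B(L) = (L + 4)*(L + 6) = (4 + L)*(6 + L))
(-10*O(3))*B(-4) = (-30*sqrt(3))*(24 + (-4)**2 + 10*(-4)) = (-30*sqrt(3))*(24 + 16 - 40) = -30*sqrt(3)*0 = 0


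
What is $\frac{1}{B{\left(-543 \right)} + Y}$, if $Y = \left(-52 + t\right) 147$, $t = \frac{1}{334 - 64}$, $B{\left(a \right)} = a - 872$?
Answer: $- \frac{90}{815261} \approx -0.00011039$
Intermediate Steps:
$B{\left(a \right)} = -872 + a$
$t = \frac{1}{270} \approx 0.0037037$
$Y = - \frac{687911}{90}$ ($Y = \left(-52 + \frac{1}{270}\right) 147 = \left(- \frac{14039}{270}\right) 147 = - \frac{687911}{90} \approx -7643.5$)
$\frac{1}{B{\left(-543 \right)} + Y} = \frac{1}{\left(-872 - 543\right) - \frac{687911}{90}} = \frac{1}{-1415 - \frac{687911}{90}} = \frac{1}{- \frac{815261}{90}} = - \frac{90}{815261}$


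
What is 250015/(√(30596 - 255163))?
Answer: -250015*I*√4583/32081 ≈ -527.59*I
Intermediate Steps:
250015/(√(30596 - 255163)) = 250015/(√(-224567)) = 250015/((7*I*√4583)) = 250015*(-I*√4583/32081) = -250015*I*√4583/32081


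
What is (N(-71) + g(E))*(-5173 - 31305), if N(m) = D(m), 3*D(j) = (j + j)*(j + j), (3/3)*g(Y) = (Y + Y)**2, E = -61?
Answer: -2364358048/3 ≈ -7.8812e+8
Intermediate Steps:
g(Y) = 4*Y**2 (g(Y) = (Y + Y)**2 = (2*Y)**2 = 4*Y**2)
D(j) = 4*j**2/3 (D(j) = ((j + j)*(j + j))/3 = ((2*j)*(2*j))/3 = (4*j**2)/3 = 4*j**2/3)
N(m) = 4*m**2/3
(N(-71) + g(E))*(-5173 - 31305) = ((4/3)*(-71)**2 + 4*(-61)**2)*(-5173 - 31305) = ((4/3)*5041 + 4*3721)*(-36478) = (20164/3 + 14884)*(-36478) = (64816/3)*(-36478) = -2364358048/3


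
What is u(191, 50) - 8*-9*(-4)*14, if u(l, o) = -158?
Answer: -4190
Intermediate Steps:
u(191, 50) - 8*-9*(-4)*14 = -158 - 8*-9*(-4)*14 = -158 - 8*36*14 = -158 - 8*504 = -158 - 1*4032 = -158 - 4032 = -4190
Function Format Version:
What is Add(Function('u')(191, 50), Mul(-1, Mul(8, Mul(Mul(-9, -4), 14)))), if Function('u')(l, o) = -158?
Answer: -4190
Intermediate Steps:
Add(Function('u')(191, 50), Mul(-1, Mul(8, Mul(Mul(-9, -4), 14)))) = Add(-158, Mul(-1, Mul(8, Mul(Mul(-9, -4), 14)))) = Add(-158, Mul(-1, Mul(8, Mul(36, 14)))) = Add(-158, Mul(-1, Mul(8, 504))) = Add(-158, Mul(-1, 4032)) = Add(-158, -4032) = -4190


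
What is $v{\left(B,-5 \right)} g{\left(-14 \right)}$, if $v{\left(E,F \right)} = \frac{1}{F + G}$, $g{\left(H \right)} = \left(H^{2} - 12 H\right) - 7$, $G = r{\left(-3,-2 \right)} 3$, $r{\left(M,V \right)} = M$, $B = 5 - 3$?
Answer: $- \frac{51}{2} \approx -25.5$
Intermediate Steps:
$B = 2$ ($B = 5 - 3 = 2$)
$G = -9$ ($G = \left(-3\right) 3 = -9$)
$g{\left(H \right)} = -7 + H^{2} - 12 H$
$v{\left(E,F \right)} = \frac{1}{-9 + F}$ ($v{\left(E,F \right)} = \frac{1}{F - 9} = \frac{1}{-9 + F}$)
$v{\left(B,-5 \right)} g{\left(-14 \right)} = \frac{-7 + \left(-14\right)^{2} - -168}{-9 - 5} = \frac{-7 + 196 + 168}{-14} = \left(- \frac{1}{14}\right) 357 = - \frac{51}{2}$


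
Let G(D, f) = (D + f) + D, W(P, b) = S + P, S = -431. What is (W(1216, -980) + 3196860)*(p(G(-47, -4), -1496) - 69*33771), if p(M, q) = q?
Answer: -7455932858275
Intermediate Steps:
W(P, b) = -431 + P
G(D, f) = f + 2*D
(W(1216, -980) + 3196860)*(p(G(-47, -4), -1496) - 69*33771) = ((-431 + 1216) + 3196860)*(-1496 - 69*33771) = (785 + 3196860)*(-1496 - 2330199) = 3197645*(-2331695) = -7455932858275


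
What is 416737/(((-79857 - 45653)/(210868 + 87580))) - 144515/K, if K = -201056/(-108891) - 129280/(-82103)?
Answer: -53596141659259240177/51874180647520 ≈ -1.0332e+6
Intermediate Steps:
K = 826614304/241629129 (K = -201056*(-1/108891) - 129280*(-1/82103) = 201056/108891 + 129280/82103 = 826614304/241629129 ≈ 3.4210)
416737/(((-79857 - 45653)/(210868 + 87580))) - 144515/K = 416737/(((-79857 - 45653)/(210868 + 87580))) - 144515/826614304/241629129 = 416737/((-125510/298448)) - 144515*241629129/826614304 = 416737/((-125510*1/298448)) - 34919033577435/826614304 = 416737/(-62755/149224) - 34919033577435/826614304 = 416737*(-149224/62755) - 34919033577435/826614304 = -62187162088/62755 - 34919033577435/826614304 = -53596141659259240177/51874180647520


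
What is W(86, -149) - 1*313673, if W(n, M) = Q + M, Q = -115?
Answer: -313937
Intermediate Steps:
W(n, M) = -115 + M
W(86, -149) - 1*313673 = (-115 - 149) - 1*313673 = -264 - 313673 = -313937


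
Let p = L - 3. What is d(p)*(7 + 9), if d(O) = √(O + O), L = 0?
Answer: 16*I*√6 ≈ 39.192*I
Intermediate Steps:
p = -3 (p = 0 - 3 = -3)
d(O) = √2*√O (d(O) = √(2*O) = √2*√O)
d(p)*(7 + 9) = (√2*√(-3))*(7 + 9) = (√2*(I*√3))*16 = (I*√6)*16 = 16*I*√6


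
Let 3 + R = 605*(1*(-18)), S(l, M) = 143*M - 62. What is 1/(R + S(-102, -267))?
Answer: -1/49136 ≈ -2.0352e-5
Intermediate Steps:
S(l, M) = -62 + 143*M
R = -10893 (R = -3 + 605*(1*(-18)) = -3 + 605*(-18) = -3 - 10890 = -10893)
1/(R + S(-102, -267)) = 1/(-10893 + (-62 + 143*(-267))) = 1/(-10893 + (-62 - 38181)) = 1/(-10893 - 38243) = 1/(-49136) = -1/49136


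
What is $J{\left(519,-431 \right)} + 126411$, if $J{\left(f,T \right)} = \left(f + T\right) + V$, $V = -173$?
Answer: $126326$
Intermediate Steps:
$J{\left(f,T \right)} = -173 + T + f$ ($J{\left(f,T \right)} = \left(f + T\right) - 173 = \left(T + f\right) - 173 = -173 + T + f$)
$J{\left(519,-431 \right)} + 126411 = \left(-173 - 431 + 519\right) + 126411 = -85 + 126411 = 126326$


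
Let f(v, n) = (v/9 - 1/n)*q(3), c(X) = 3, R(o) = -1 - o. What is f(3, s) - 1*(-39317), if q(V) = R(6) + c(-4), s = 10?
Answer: 589741/15 ≈ 39316.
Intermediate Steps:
q(V) = -4 (q(V) = (-1 - 1*6) + 3 = (-1 - 6) + 3 = -7 + 3 = -4)
f(v, n) = 4/n - 4*v/9 (f(v, n) = (v/9 - 1/n)*(-4) = (-1/n + v/9)*(-4) = 4/n - 4*v/9)
f(3, s) - 1*(-39317) = (4/10 - 4/9*3) - 1*(-39317) = (4*(1/10) - 4/3) + 39317 = (2/5 - 4/3) + 39317 = -14/15 + 39317 = 589741/15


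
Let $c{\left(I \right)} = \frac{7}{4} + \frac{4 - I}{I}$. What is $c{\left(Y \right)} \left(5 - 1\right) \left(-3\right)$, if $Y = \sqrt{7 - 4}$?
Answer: $-9 - 16 \sqrt{3} \approx -36.713$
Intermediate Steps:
$Y = \sqrt{3} \approx 1.732$
$c{\left(I \right)} = \frac{7}{4} + \frac{4 - I}{I}$ ($c{\left(I \right)} = 7 \cdot \frac{1}{4} + \frac{4 - I}{I} = \frac{7}{4} + \frac{4 - I}{I}$)
$c{\left(Y \right)} \left(5 - 1\right) \left(-3\right) = \left(\frac{3}{4} + \frac{4}{\sqrt{3}}\right) \left(5 - 1\right) \left(-3\right) = \left(\frac{3}{4} + 4 \frac{\sqrt{3}}{3}\right) 4 \left(-3\right) = \left(\frac{3}{4} + \frac{4 \sqrt{3}}{3}\right) \left(-12\right) = -9 - 16 \sqrt{3}$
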